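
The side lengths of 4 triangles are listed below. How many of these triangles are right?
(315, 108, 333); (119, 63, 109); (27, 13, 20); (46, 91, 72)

(315,108,333): 108²+315² = 110889 = 333² → right
(119,63,109): 63²+109² = 15850 > 14161 = 119² → acute
(27,13,20): 13²+20² = 569 < 729 = 27² → obtuse
(46,91,72): 46²+72² = 7300 < 8281 = 91² → obtuse
1 of the 4 is right.

1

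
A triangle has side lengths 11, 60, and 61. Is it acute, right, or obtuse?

right

Compare the square of the longest side to the sum of squares of the other two: 11² + 60² = 3721 = 61².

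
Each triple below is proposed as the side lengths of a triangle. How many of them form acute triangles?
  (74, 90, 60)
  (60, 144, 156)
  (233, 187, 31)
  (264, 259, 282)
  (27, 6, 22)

(74,90,60): 60²+74² = 9076 > 8100 = 90² → acute
(60,144,156): 60²+144² = 24336 = 156² → right
(233,187,31): 31+187 ≤ 233, not a triangle
(264,259,282): 259²+264² = 136777 > 79524 = 282² → acute
(27,6,22): 6²+22² = 520 < 729 = 27² → obtuse
2 of the 5 are acute.

2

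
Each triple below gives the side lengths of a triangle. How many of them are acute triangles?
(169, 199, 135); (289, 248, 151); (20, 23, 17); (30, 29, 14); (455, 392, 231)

(169,199,135): 135²+169² = 46786 > 39601 = 199² → acute
(289,248,151): 151²+248² = 84305 > 83521 = 289² → acute
(20,23,17): 17²+20² = 689 > 529 = 23² → acute
(30,29,14): 14²+29² = 1037 > 900 = 30² → acute
(455,392,231): 231²+392² = 207025 = 455² → right
4 of the 5 are acute.

4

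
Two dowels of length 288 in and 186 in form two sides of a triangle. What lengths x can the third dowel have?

102 < x < 474

By the triangle inequality, x must be less than 288 + 186 = 474 and greater than |288 − 186| = 102.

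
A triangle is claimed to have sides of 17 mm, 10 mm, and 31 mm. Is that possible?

No

The longest side is 31, but the other two sum to only 27.
27 < 31, so the triangle inequality fails.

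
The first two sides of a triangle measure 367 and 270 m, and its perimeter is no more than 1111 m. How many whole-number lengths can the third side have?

377

Triangle inequality: 97 < x < 637. Perimeter ≤ 1111 gives x ≤ 1111 − 367 − 270 = 474.
So 97 < x ≤ 474; integers 98 through 474: 377 values.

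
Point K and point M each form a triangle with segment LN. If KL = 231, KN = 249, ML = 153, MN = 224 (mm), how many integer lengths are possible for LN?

From triangle KLN: 18 < LN < 480.
From triangle MLN: 71 < LN < 377.
Intersection: 71 < LN < 377, so integers 72 through 376: 305 values.

305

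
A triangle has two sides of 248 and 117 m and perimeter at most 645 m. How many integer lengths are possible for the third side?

149

Triangle inequality: 131 < x < 365. Perimeter ≤ 645 gives x ≤ 645 − 248 − 117 = 280.
So 131 < x ≤ 280; integers 132 through 280: 149 values.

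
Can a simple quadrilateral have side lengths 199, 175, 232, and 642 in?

No

For a quadrilateral, each side must be shorter than the sum of the others.
Here the longest side is 642, but the remaining 3 sides sum to only 606.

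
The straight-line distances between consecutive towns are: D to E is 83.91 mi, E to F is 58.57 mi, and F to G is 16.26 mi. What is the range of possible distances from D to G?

The maximum is all hops collinear in one direction: 83.91 + 58.57 + 16.26 = 158.74.
The longest hop is 83.91; the others sum to 74.83. Folding the others back against it leaves at least 83.91 − 74.83 = 9.08.

9.08 ≤ DG ≤ 158.74 mi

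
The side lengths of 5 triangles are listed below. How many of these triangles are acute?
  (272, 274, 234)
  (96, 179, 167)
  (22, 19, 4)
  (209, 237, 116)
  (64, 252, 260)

(272,274,234): 234²+272² = 128740 > 75076 = 274² → acute
(96,179,167): 96²+167² = 37105 > 32041 = 179² → acute
(22,19,4): 4²+19² = 377 < 484 = 22² → obtuse
(209,237,116): 116²+209² = 57137 > 56169 = 237² → acute
(64,252,260): 64²+252² = 67600 = 260² → right
3 of the 5 are acute.

3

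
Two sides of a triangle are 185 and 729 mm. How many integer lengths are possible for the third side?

The third side lies in the open interval (544, 914).
Integers from 545 to 913 inclusive: 913 − 545 + 1 = 369.

369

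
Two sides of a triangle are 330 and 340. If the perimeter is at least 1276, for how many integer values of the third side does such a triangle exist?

Triangle inequality: 10 < x < 670. Perimeter ≥ 1276 gives x ≥ 1276 − 330 − 340 = 606.
So 606 ≤ x < 670; integers 606 through 669: 64 values.

64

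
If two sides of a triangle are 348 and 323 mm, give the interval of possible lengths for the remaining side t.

25 < t < 671

By the triangle inequality, t must be less than 348 + 323 = 671 and greater than |348 − 323| = 25.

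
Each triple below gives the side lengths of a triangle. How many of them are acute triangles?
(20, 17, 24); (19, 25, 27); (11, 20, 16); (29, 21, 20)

(20,17,24): 17²+20² = 689 > 576 = 24² → acute
(19,25,27): 19²+25² = 986 > 729 = 27² → acute
(11,20,16): 11²+16² = 377 < 400 = 20² → obtuse
(29,21,20): 20²+21² = 841 = 29² → right
2 of the 4 are acute.

2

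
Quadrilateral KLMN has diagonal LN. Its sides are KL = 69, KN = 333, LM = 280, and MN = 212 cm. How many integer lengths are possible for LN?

From triangle KLN: 264 < LN < 402.
From triangle MLN: 68 < LN < 492.
Intersection: 264 < LN < 402, so integers 265 through 401: 137 values.

137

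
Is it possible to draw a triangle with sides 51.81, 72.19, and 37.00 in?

Yes

The longest side is 72.19, and the other two sum to 88.81.
Since 88.81 > 72.19, the triangle inequality holds.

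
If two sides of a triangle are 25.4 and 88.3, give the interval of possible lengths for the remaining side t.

62.9 < t < 113.7

By the triangle inequality, t must be less than 25.4 + 88.3 = 113.7 and greater than |25.4 − 88.3| = 62.9.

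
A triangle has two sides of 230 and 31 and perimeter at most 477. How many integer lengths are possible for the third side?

Triangle inequality: 199 < x < 261. Perimeter ≤ 477 gives x ≤ 477 − 230 − 31 = 216.
So 199 < x ≤ 216; integers 200 through 216: 17 values.

17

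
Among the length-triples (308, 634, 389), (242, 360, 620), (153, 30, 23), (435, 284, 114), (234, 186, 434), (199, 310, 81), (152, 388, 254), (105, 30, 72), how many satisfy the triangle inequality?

2

(308,389,634): 308+389 > 634 → valid
(242,360,620): 242+360 ≤ 620 → not valid
(23,30,153): 23+30 ≤ 153 → not valid
(114,284,435): 114+284 ≤ 435 → not valid
(186,234,434): 186+234 ≤ 434 → not valid
(81,199,310): 81+199 ≤ 310 → not valid
(152,254,388): 152+254 > 388 → valid
(30,72,105): 30+72 ≤ 105 → not valid
2 of the 8 triples form a triangle.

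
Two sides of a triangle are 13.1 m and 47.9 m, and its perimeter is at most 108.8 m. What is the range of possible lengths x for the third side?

Triangle inequality alone gives 34.8 < x < 61.0.
The perimeter condition gives x ≤ 108.8 − 13.1 − 47.9 = 47.8.
Intersecting the two: 34.8 < x ≤ 47.8.

34.8 < x ≤ 47.8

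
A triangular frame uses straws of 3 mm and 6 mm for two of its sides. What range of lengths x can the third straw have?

3 < x < 9 (mm)

By the triangle inequality, x must be less than 3 + 6 = 9 and greater than |3 − 6| = 3.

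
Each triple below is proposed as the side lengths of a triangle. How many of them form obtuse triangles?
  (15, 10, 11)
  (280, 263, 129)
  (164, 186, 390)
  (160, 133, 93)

(15,10,11): 10²+11² = 221 < 225 = 15² → obtuse
(280,263,129): 129²+263² = 85810 > 78400 = 280² → acute
(164,186,390): 164+186 ≤ 390, not a triangle
(160,133,93): 93²+133² = 26338 > 25600 = 160² → acute
1 of the 4 is obtuse.

1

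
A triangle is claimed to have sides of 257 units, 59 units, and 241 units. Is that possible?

The longest side is 257, and the other two sum to 300.
Since 300 > 257, the triangle inequality holds.

Yes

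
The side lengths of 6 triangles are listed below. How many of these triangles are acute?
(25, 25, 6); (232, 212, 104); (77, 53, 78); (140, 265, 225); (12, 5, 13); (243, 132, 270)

4

(25,25,6): 6²+25² = 661 > 625 = 25² → acute
(232,212,104): 104²+212² = 55760 > 53824 = 232² → acute
(77,53,78): 53²+77² = 8738 > 6084 = 78² → acute
(140,265,225): 140²+225² = 70225 = 265² → right
(12,5,13): 5²+12² = 169 = 13² → right
(243,132,270): 132²+243² = 76473 > 72900 = 270² → acute
4 of the 6 are acute.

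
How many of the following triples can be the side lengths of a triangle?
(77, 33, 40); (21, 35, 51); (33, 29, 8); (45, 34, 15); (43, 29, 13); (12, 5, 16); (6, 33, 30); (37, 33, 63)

(33,40,77): 33+40 ≤ 77 → not valid
(21,35,51): 21+35 > 51 → valid
(8,29,33): 8+29 > 33 → valid
(15,34,45): 15+34 > 45 → valid
(13,29,43): 13+29 ≤ 43 → not valid
(5,12,16): 5+12 > 16 → valid
(6,30,33): 6+30 > 33 → valid
(33,37,63): 33+37 > 63 → valid
6 of the 8 triples form a triangle.

6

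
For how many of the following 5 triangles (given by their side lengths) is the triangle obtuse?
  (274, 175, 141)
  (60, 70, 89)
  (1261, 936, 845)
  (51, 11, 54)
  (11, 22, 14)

3

(274,175,141): 141²+175² = 50506 < 75076 = 274² → obtuse
(60,70,89): 60²+70² = 8500 > 7921 = 89² → acute
(1261,936,845): 845²+936² = 1590121 = 1261² → right
(51,11,54): 11²+51² = 2722 < 2916 = 54² → obtuse
(11,22,14): 11²+14² = 317 < 484 = 22² → obtuse
3 of the 5 are obtuse.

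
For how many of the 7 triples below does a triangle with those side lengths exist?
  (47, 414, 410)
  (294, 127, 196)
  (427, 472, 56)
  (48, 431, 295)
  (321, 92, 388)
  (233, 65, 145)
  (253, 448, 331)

5

(47,410,414): 47+410 > 414 → valid
(127,196,294): 127+196 > 294 → valid
(56,427,472): 56+427 > 472 → valid
(48,295,431): 48+295 ≤ 431 → not valid
(92,321,388): 92+321 > 388 → valid
(65,145,233): 65+145 ≤ 233 → not valid
(253,331,448): 253+331 > 448 → valid
5 of the 7 triples form a triangle.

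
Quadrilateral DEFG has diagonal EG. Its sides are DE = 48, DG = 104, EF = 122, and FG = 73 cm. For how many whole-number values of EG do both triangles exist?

From triangle DEG: 56 < EG < 152.
From triangle FEG: 49 < EG < 195.
Intersection: 56 < EG < 152, so integers 57 through 151: 95 values.

95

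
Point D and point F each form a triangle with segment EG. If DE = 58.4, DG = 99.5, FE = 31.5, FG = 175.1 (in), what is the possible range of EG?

143.6 < EG < 157.9

From triangle DEG: |58.4 − 99.5| < EG < 58.4 + 99.5, i.e. 41.1 < EG < 157.9.
From triangle FEG: 143.6 < EG < 206.6.
Both must hold, so EG lies in the intersection.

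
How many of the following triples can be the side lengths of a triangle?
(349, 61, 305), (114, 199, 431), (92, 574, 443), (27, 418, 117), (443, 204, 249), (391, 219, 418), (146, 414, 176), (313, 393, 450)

(61,305,349): 61+305 > 349 → valid
(114,199,431): 114+199 ≤ 431 → not valid
(92,443,574): 92+443 ≤ 574 → not valid
(27,117,418): 27+117 ≤ 418 → not valid
(204,249,443): 204+249 > 443 → valid
(219,391,418): 219+391 > 418 → valid
(146,176,414): 146+176 ≤ 414 → not valid
(313,393,450): 313+393 > 450 → valid
4 of the 8 triples form a triangle.

4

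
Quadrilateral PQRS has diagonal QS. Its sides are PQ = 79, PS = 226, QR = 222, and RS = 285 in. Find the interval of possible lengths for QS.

147 < QS < 305

From triangle PQS: |79 − 226| < QS < 79 + 226, i.e. 147 < QS < 305.
From triangle RQS: 63 < QS < 507.
Both must hold, so QS lies in the intersection.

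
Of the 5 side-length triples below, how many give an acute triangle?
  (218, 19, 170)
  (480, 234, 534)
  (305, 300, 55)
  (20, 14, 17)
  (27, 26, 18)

(218,19,170): 19+170 ≤ 218, not a triangle
(480,234,534): 234²+480² = 285156 = 534² → right
(305,300,55): 55²+300² = 93025 = 305² → right
(20,14,17): 14²+17² = 485 > 400 = 20² → acute
(27,26,18): 18²+26² = 1000 > 729 = 27² → acute
2 of the 5 are acute.

2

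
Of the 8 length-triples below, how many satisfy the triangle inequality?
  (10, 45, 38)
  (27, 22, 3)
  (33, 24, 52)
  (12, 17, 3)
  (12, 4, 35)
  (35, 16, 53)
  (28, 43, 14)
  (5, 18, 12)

(10,38,45): 10+38 > 45 → valid
(3,22,27): 3+22 ≤ 27 → not valid
(24,33,52): 24+33 > 52 → valid
(3,12,17): 3+12 ≤ 17 → not valid
(4,12,35): 4+12 ≤ 35 → not valid
(16,35,53): 16+35 ≤ 53 → not valid
(14,28,43): 14+28 ≤ 43 → not valid
(5,12,18): 5+12 ≤ 18 → not valid
2 of the 8 triples form a triangle.

2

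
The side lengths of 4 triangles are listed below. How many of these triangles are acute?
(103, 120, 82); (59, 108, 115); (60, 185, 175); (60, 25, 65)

(103,120,82): 82²+103² = 17333 > 14400 = 120² → acute
(59,108,115): 59²+108² = 15145 > 13225 = 115² → acute
(60,185,175): 60²+175² = 34225 = 185² → right
(60,25,65): 25²+60² = 4225 = 65² → right
2 of the 4 are acute.

2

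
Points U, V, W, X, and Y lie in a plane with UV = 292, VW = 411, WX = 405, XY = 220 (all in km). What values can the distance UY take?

0 ≤ UY ≤ 1328 km

The maximum is all hops collinear in one direction: 292 + 411 + 405 + 220 = 1328.
The longest hop is 411; the others sum to 917. Since 411 ≤ 917, the path can fold back on itself completely, so the minimum distance is 0.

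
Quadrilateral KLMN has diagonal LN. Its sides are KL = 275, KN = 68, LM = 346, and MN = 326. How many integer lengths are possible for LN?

From triangle KLN: 207 < LN < 343.
From triangle MLN: 20 < LN < 672.
Intersection: 207 < LN < 343, so integers 208 through 342: 135 values.

135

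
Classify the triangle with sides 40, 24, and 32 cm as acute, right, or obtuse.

Compare the square of the longest side to the sum of squares of the other two: 24² + 32² = 1600 = 40².

right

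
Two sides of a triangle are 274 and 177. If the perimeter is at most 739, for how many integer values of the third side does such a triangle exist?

Triangle inequality: 97 < x < 451. Perimeter ≤ 739 gives x ≤ 739 − 274 − 177 = 288.
So 97 < x ≤ 288; integers 98 through 288: 191 values.

191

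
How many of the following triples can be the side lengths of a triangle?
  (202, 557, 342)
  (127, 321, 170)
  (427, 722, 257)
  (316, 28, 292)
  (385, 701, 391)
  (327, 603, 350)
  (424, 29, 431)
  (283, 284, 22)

5

(202,342,557): 202+342 ≤ 557 → not valid
(127,170,321): 127+170 ≤ 321 → not valid
(257,427,722): 257+427 ≤ 722 → not valid
(28,292,316): 28+292 > 316 → valid
(385,391,701): 385+391 > 701 → valid
(327,350,603): 327+350 > 603 → valid
(29,424,431): 29+424 > 431 → valid
(22,283,284): 22+283 > 284 → valid
5 of the 8 triples form a triangle.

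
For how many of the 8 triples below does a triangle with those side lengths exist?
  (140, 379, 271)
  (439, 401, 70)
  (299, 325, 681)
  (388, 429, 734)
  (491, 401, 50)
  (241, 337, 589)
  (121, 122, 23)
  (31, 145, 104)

(140,271,379): 140+271 > 379 → valid
(70,401,439): 70+401 > 439 → valid
(299,325,681): 299+325 ≤ 681 → not valid
(388,429,734): 388+429 > 734 → valid
(50,401,491): 50+401 ≤ 491 → not valid
(241,337,589): 241+337 ≤ 589 → not valid
(23,121,122): 23+121 > 122 → valid
(31,104,145): 31+104 ≤ 145 → not valid
4 of the 8 triples form a triangle.

4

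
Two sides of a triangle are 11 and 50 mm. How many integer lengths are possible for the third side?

21

The third side lies in the open interval (39, 61).
Integers from 40 to 60 inclusive: 60 − 40 + 1 = 21.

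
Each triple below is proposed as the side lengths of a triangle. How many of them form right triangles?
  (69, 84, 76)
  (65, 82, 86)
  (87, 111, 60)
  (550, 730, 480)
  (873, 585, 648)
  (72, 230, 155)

(69,84,76): 69²+76² = 10537 > 7056 = 84² → acute
(65,82,86): 65²+82² = 10949 > 7396 = 86² → acute
(87,111,60): 60²+87² = 11169 < 12321 = 111² → obtuse
(550,730,480): 480²+550² = 532900 = 730² → right
(873,585,648): 585²+648² = 762129 = 873² → right
(72,230,155): 72+155 ≤ 230, not a triangle
2 of the 6 are right.

2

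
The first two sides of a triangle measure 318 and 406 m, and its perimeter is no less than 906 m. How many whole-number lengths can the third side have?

Triangle inequality: 88 < x < 724. Perimeter ≥ 906 gives x ≥ 906 − 318 − 406 = 182.
So 182 ≤ x < 724; integers 182 through 723: 542 values.

542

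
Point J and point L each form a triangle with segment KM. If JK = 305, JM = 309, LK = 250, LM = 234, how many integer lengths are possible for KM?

From triangle JKM: 4 < KM < 614.
From triangle LKM: 16 < KM < 484.
Intersection: 16 < KM < 484, so integers 17 through 483: 467 values.

467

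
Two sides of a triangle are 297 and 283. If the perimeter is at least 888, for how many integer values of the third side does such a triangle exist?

272

Triangle inequality: 14 < x < 580. Perimeter ≥ 888 gives x ≥ 888 − 297 − 283 = 308.
So 308 ≤ x < 580; integers 308 through 579: 272 values.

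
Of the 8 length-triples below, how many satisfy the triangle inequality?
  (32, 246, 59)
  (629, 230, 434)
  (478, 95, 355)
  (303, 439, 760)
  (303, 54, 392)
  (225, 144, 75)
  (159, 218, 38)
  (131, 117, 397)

1

(32,59,246): 32+59 ≤ 246 → not valid
(230,434,629): 230+434 > 629 → valid
(95,355,478): 95+355 ≤ 478 → not valid
(303,439,760): 303+439 ≤ 760 → not valid
(54,303,392): 54+303 ≤ 392 → not valid
(75,144,225): 75+144 ≤ 225 → not valid
(38,159,218): 38+159 ≤ 218 → not valid
(117,131,397): 117+131 ≤ 397 → not valid
1 of the 8 triples forms a triangle.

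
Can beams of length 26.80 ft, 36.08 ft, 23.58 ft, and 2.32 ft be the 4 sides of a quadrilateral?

A quadrilateral exists iff every side is shorter than the sum of the others — equivalently, the longest side is less than the sum of the rest.
Longest side 36.08 < 52.70 (sum of the remaining 3), so yes.

Yes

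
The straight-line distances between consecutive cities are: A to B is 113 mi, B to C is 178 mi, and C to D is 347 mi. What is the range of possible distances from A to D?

56 ≤ AD ≤ 638 mi

The maximum is all hops collinear in one direction: 113 + 178 + 347 = 638.
The longest hop is 347; the others sum to 291. Folding the others back against it leaves at least 347 − 291 = 56.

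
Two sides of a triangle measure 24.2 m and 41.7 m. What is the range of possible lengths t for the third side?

By the triangle inequality, t must be less than 24.2 + 41.7 = 65.9 and greater than |24.2 − 41.7| = 17.5.

17.5 < t < 65.9 (m)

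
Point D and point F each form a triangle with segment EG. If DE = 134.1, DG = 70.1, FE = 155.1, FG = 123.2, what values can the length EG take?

From triangle DEG: |134.1 − 70.1| < EG < 134.1 + 70.1, i.e. 64.0 < EG < 204.2.
From triangle FEG: 31.9 < EG < 278.3.
Both must hold, so EG lies in the intersection.

64.0 < EG < 204.2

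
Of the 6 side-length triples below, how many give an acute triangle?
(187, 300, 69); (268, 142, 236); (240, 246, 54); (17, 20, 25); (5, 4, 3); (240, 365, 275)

2

(187,300,69): 69+187 ≤ 300, not a triangle
(268,142,236): 142²+236² = 75860 > 71824 = 268² → acute
(240,246,54): 54²+240² = 60516 = 246² → right
(17,20,25): 17²+20² = 689 > 625 = 25² → acute
(5,4,3): 3²+4² = 25 = 5² → right
(240,365,275): 240²+275² = 133225 = 365² → right
2 of the 6 are acute.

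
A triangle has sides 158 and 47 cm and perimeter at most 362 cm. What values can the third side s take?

Triangle inequality alone gives 111 < s < 205.
The perimeter condition gives s ≤ 362 − 158 − 47 = 157.
Intersecting the two: 111 < s ≤ 157.

111 < s ≤ 157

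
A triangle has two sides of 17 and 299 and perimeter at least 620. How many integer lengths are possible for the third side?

12

Triangle inequality: 282 < x < 316. Perimeter ≥ 620 gives x ≥ 620 − 17 − 299 = 304.
So 304 ≤ x < 316; integers 304 through 315: 12 values.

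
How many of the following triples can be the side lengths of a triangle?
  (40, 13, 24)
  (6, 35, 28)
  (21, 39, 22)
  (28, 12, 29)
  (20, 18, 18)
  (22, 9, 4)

(13,24,40): 13+24 ≤ 40 → not valid
(6,28,35): 6+28 ≤ 35 → not valid
(21,22,39): 21+22 > 39 → valid
(12,28,29): 12+28 > 29 → valid
(18,18,20): 18+18 > 20 → valid
(4,9,22): 4+9 ≤ 22 → not valid
3 of the 6 triples form a triangle.

3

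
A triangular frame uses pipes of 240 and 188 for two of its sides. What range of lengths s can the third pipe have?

52 < s < 428

By the triangle inequality, s must be less than 240 + 188 = 428 and greater than |240 − 188| = 52.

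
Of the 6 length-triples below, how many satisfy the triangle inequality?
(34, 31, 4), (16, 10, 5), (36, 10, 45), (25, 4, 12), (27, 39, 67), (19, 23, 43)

(4,31,34): 4+31 > 34 → valid
(5,10,16): 5+10 ≤ 16 → not valid
(10,36,45): 10+36 > 45 → valid
(4,12,25): 4+12 ≤ 25 → not valid
(27,39,67): 27+39 ≤ 67 → not valid
(19,23,43): 19+23 ≤ 43 → not valid
2 of the 6 triples form a triangle.

2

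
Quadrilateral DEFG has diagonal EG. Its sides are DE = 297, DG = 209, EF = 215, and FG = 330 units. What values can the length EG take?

115 < EG < 506

From triangle DEG: |297 − 209| < EG < 297 + 209, i.e. 88 < EG < 506.
From triangle FEG: 115 < EG < 545.
Both must hold, so EG lies in the intersection.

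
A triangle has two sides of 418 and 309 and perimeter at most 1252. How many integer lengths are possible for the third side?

Triangle inequality: 109 < x < 727. Perimeter ≤ 1252 gives x ≤ 1252 − 418 − 309 = 525.
So 109 < x ≤ 525; integers 110 through 525: 416 values.

416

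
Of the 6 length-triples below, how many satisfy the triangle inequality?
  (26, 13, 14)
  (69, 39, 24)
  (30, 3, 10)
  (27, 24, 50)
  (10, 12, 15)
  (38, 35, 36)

(13,14,26): 13+14 > 26 → valid
(24,39,69): 24+39 ≤ 69 → not valid
(3,10,30): 3+10 ≤ 30 → not valid
(24,27,50): 24+27 > 50 → valid
(10,12,15): 10+12 > 15 → valid
(35,36,38): 35+36 > 38 → valid
4 of the 6 triples form a triangle.

4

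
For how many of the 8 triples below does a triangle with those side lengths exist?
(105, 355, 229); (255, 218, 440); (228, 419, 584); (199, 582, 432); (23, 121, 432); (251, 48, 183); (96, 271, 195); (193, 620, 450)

5

(105,229,355): 105+229 ≤ 355 → not valid
(218,255,440): 218+255 > 440 → valid
(228,419,584): 228+419 > 584 → valid
(199,432,582): 199+432 > 582 → valid
(23,121,432): 23+121 ≤ 432 → not valid
(48,183,251): 48+183 ≤ 251 → not valid
(96,195,271): 96+195 > 271 → valid
(193,450,620): 193+450 > 620 → valid
5 of the 8 triples form a triangle.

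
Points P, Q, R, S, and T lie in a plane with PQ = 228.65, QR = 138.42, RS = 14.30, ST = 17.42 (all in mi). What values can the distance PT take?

The maximum is all hops collinear in one direction: 228.65 + 138.42 + 14.30 + 17.42 = 398.79.
The longest hop is 228.65; the others sum to 170.14. Folding the others back against it leaves at least 228.65 − 170.14 = 58.51.

58.51 ≤ PT ≤ 398.79 mi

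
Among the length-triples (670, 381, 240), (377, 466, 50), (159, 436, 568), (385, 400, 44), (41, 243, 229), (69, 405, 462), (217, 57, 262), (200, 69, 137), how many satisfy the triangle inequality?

(240,381,670): 240+381 ≤ 670 → not valid
(50,377,466): 50+377 ≤ 466 → not valid
(159,436,568): 159+436 > 568 → valid
(44,385,400): 44+385 > 400 → valid
(41,229,243): 41+229 > 243 → valid
(69,405,462): 69+405 > 462 → valid
(57,217,262): 57+217 > 262 → valid
(69,137,200): 69+137 > 200 → valid
6 of the 8 triples form a triangle.

6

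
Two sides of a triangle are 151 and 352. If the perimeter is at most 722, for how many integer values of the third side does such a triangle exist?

Triangle inequality: 201 < x < 503. Perimeter ≤ 722 gives x ≤ 722 − 151 − 352 = 219.
So 201 < x ≤ 219; integers 202 through 219: 18 values.

18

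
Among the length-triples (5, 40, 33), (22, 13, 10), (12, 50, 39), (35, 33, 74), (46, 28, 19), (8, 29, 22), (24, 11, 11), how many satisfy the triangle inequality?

(5,33,40): 5+33 ≤ 40 → not valid
(10,13,22): 10+13 > 22 → valid
(12,39,50): 12+39 > 50 → valid
(33,35,74): 33+35 ≤ 74 → not valid
(19,28,46): 19+28 > 46 → valid
(8,22,29): 8+22 > 29 → valid
(11,11,24): 11+11 ≤ 24 → not valid
4 of the 7 triples form a triangle.

4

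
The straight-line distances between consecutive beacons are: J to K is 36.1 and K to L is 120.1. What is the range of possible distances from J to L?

By the triangle inequality, |36.1 − 120.1| ≤ JL ≤ 36.1 + 120.1.

84.0 ≤ JL ≤ 156.2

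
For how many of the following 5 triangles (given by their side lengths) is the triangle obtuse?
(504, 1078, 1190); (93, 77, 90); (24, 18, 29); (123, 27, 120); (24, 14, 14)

(504,1078,1190): 504²+1078² = 1416100 = 1190² → right
(93,77,90): 77²+90² = 14029 > 8649 = 93² → acute
(24,18,29): 18²+24² = 900 > 841 = 29² → acute
(123,27,120): 27²+120² = 15129 = 123² → right
(24,14,14): 14²+14² = 392 < 576 = 24² → obtuse
1 of the 5 is obtuse.

1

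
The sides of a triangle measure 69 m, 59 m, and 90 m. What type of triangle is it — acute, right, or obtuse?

Compare the square of the longest side to the sum of squares of the other two: 59² + 69² = 8242 > 8100 = 90².

acute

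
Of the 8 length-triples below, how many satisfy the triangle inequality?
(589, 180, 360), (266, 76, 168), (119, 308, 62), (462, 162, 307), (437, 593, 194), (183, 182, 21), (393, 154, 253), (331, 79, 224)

(180,360,589): 180+360 ≤ 589 → not valid
(76,168,266): 76+168 ≤ 266 → not valid
(62,119,308): 62+119 ≤ 308 → not valid
(162,307,462): 162+307 > 462 → valid
(194,437,593): 194+437 > 593 → valid
(21,182,183): 21+182 > 183 → valid
(154,253,393): 154+253 > 393 → valid
(79,224,331): 79+224 ≤ 331 → not valid
4 of the 8 triples form a triangle.

4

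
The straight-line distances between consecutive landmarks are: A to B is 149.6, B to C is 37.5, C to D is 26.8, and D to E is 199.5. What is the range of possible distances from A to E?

The maximum is all hops collinear in one direction: 149.6 + 37.5 + 26.8 + 199.5 = 413.4.
The longest hop is 199.5; the others sum to 213.9. Since 199.5 ≤ 213.9, the path can fold back on itself completely, so the minimum distance is 0.

0 ≤ AE ≤ 413.4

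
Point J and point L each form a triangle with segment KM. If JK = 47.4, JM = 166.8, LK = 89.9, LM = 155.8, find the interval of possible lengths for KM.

From triangle JKM: |47.4 − 166.8| < KM < 47.4 + 166.8, i.e. 119.4 < KM < 214.2.
From triangle LKM: 65.9 < KM < 245.7.
Both must hold, so KM lies in the intersection.

119.4 < KM < 214.2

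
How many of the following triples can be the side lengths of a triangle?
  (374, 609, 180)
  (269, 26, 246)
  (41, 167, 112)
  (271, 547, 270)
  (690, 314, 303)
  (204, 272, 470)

(180,374,609): 180+374 ≤ 609 → not valid
(26,246,269): 26+246 > 269 → valid
(41,112,167): 41+112 ≤ 167 → not valid
(270,271,547): 270+271 ≤ 547 → not valid
(303,314,690): 303+314 ≤ 690 → not valid
(204,272,470): 204+272 > 470 → valid
2 of the 6 triples form a triangle.

2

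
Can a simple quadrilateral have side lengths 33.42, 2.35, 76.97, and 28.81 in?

For a quadrilateral, each side must be shorter than the sum of the others.
Here the longest side is 76.97, but the remaining 3 sides sum to only 64.58.

No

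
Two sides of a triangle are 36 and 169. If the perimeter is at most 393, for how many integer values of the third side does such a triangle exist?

55

Triangle inequality: 133 < x < 205. Perimeter ≤ 393 gives x ≤ 393 − 36 − 169 = 188.
So 133 < x ≤ 188; integers 134 through 188: 55 values.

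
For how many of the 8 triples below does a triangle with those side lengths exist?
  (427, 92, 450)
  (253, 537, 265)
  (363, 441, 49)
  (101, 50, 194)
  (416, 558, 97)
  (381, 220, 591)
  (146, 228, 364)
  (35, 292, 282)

4

(92,427,450): 92+427 > 450 → valid
(253,265,537): 253+265 ≤ 537 → not valid
(49,363,441): 49+363 ≤ 441 → not valid
(50,101,194): 50+101 ≤ 194 → not valid
(97,416,558): 97+416 ≤ 558 → not valid
(220,381,591): 220+381 > 591 → valid
(146,228,364): 146+228 > 364 → valid
(35,282,292): 35+282 > 292 → valid
4 of the 8 triples form a triangle.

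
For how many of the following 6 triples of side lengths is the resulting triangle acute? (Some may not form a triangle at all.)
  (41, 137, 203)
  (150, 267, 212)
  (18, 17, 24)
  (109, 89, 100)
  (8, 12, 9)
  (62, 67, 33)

(41,137,203): 41+137 ≤ 203, not a triangle
(150,267,212): 150²+212² = 67444 < 71289 = 267² → obtuse
(18,17,24): 17²+18² = 613 > 576 = 24² → acute
(109,89,100): 89²+100² = 17921 > 11881 = 109² → acute
(8,12,9): 8²+9² = 145 > 144 = 12² → acute
(62,67,33): 33²+62² = 4933 > 4489 = 67² → acute
4 of the 6 are acute.

4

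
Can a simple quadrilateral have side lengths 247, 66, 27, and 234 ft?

Yes

A quadrilateral exists iff every side is shorter than the sum of the others — equivalently, the longest side is less than the sum of the rest.
Longest side 247 < 327 (sum of the remaining 3), so yes.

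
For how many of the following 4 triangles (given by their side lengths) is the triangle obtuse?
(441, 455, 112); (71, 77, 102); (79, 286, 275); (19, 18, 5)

(441,455,112): 112²+441² = 207025 = 455² → right
(71,77,102): 71²+77² = 10970 > 10404 = 102² → acute
(79,286,275): 79²+275² = 81866 > 81796 = 286² → acute
(19,18,5): 5²+18² = 349 < 361 = 19² → obtuse
1 of the 4 is obtuse.

1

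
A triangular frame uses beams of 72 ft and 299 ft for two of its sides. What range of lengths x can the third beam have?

227 < x < 371 (ft)

By the triangle inequality, x must be less than 72 + 299 = 371 and greater than |72 − 299| = 227.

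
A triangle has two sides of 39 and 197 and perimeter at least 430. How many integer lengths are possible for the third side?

42

Triangle inequality: 158 < x < 236. Perimeter ≥ 430 gives x ≥ 430 − 39 − 197 = 194.
So 194 ≤ x < 236; integers 194 through 235: 42 values.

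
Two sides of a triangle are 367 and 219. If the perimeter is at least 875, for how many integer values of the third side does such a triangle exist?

Triangle inequality: 148 < x < 586. Perimeter ≥ 875 gives x ≥ 875 − 367 − 219 = 289.
So 289 ≤ x < 586; integers 289 through 585: 297 values.

297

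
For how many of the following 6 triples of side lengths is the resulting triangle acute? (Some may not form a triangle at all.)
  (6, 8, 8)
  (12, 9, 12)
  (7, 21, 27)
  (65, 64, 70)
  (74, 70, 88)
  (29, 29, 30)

5

(6,8,8): 6²+8² = 100 > 64 = 8² → acute
(12,9,12): 9²+12² = 225 > 144 = 12² → acute
(7,21,27): 7²+21² = 490 < 729 = 27² → obtuse
(65,64,70): 64²+65² = 8321 > 4900 = 70² → acute
(74,70,88): 70²+74² = 10376 > 7744 = 88² → acute
(29,29,30): 29²+29² = 1682 > 900 = 30² → acute
5 of the 6 are acute.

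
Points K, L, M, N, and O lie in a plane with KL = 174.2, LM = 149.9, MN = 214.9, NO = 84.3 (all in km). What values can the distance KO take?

0 ≤ KO ≤ 623.3 km

The maximum is all hops collinear in one direction: 174.2 + 149.9 + 214.9 + 84.3 = 623.3.
The longest hop is 214.9; the others sum to 408.4. Since 214.9 ≤ 408.4, the path can fold back on itself completely, so the minimum distance is 0.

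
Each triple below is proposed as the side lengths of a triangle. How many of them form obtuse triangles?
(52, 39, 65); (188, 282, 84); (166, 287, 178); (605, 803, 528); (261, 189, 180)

(52,39,65): 39²+52² = 4225 = 65² → right
(188,282,84): 84+188 ≤ 282, not a triangle
(166,287,178): 166²+178² = 59240 < 82369 = 287² → obtuse
(605,803,528): 528²+605² = 644809 = 803² → right
(261,189,180): 180²+189² = 68121 = 261² → right
1 of the 5 is obtuse.

1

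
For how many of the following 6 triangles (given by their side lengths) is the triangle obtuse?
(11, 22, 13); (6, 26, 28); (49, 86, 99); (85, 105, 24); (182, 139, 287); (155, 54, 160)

(11,22,13): 11²+13² = 290 < 484 = 22² → obtuse
(6,26,28): 6²+26² = 712 < 784 = 28² → obtuse
(49,86,99): 49²+86² = 9797 < 9801 = 99² → obtuse
(85,105,24): 24²+85² = 7801 < 11025 = 105² → obtuse
(182,139,287): 139²+182² = 52445 < 82369 = 287² → obtuse
(155,54,160): 54²+155² = 26941 > 25600 = 160² → acute
5 of the 6 are obtuse.

5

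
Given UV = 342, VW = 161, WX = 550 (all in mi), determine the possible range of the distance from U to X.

The maximum is all hops collinear in one direction: 342 + 161 + 550 = 1053.
The longest hop is 550; the others sum to 503. Folding the others back against it leaves at least 550 − 503 = 47.

47 ≤ UX ≤ 1053 mi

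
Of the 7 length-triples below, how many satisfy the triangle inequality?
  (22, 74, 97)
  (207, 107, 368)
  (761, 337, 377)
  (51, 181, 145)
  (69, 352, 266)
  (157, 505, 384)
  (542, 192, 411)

3

(22,74,97): 22+74 ≤ 97 → not valid
(107,207,368): 107+207 ≤ 368 → not valid
(337,377,761): 337+377 ≤ 761 → not valid
(51,145,181): 51+145 > 181 → valid
(69,266,352): 69+266 ≤ 352 → not valid
(157,384,505): 157+384 > 505 → valid
(192,411,542): 192+411 > 542 → valid
3 of the 7 triples form a triangle.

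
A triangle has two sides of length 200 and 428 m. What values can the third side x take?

228 < x < 628

By the triangle inequality, x must be less than 200 + 428 = 628 and greater than |200 − 428| = 228.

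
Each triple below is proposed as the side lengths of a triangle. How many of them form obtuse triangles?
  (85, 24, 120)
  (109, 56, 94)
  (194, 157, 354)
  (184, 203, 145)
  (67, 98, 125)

1

(85,24,120): 24+85 ≤ 120, not a triangle
(109,56,94): 56²+94² = 11972 > 11881 = 109² → acute
(194,157,354): 157+194 ≤ 354, not a triangle
(184,203,145): 145²+184² = 54881 > 41209 = 203² → acute
(67,98,125): 67²+98² = 14093 < 15625 = 125² → obtuse
1 of the 5 is obtuse.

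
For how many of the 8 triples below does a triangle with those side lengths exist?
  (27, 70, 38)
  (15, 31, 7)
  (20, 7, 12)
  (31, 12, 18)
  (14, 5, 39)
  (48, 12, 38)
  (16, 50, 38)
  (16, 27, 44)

2

(27,38,70): 27+38 ≤ 70 → not valid
(7,15,31): 7+15 ≤ 31 → not valid
(7,12,20): 7+12 ≤ 20 → not valid
(12,18,31): 12+18 ≤ 31 → not valid
(5,14,39): 5+14 ≤ 39 → not valid
(12,38,48): 12+38 > 48 → valid
(16,38,50): 16+38 > 50 → valid
(16,27,44): 16+27 ≤ 44 → not valid
2 of the 8 triples form a triangle.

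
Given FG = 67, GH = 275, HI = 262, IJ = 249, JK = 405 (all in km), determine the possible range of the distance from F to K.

0 ≤ FK ≤ 1258 km

The maximum is all hops collinear in one direction: 67 + 275 + 262 + 249 + 405 = 1258.
The longest hop is 405; the others sum to 853. Since 405 ≤ 853, the path can fold back on itself completely, so the minimum distance is 0.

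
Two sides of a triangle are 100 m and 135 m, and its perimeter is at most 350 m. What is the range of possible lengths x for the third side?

35 < x ≤ 115 m

Triangle inequality alone gives 35 < x < 235.
The perimeter condition gives x ≤ 350 − 100 − 135 = 115.
Intersecting the two: 35 < x ≤ 115.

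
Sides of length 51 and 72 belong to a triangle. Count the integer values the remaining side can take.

The third side lies in the open interval (21, 123).
Integers from 22 to 122 inclusive: 122 − 22 + 1 = 101.

101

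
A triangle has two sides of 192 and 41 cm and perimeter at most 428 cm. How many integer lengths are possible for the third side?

Triangle inequality: 151 < x < 233. Perimeter ≤ 428 gives x ≤ 428 − 192 − 41 = 195.
So 151 < x ≤ 195; integers 152 through 195: 44 values.

44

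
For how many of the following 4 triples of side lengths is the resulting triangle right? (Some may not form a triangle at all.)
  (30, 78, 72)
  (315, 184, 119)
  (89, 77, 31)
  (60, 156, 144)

(30,78,72): 30²+72² = 6084 = 78² → right
(315,184,119): 119+184 ≤ 315, not a triangle
(89,77,31): 31²+77² = 6890 < 7921 = 89² → obtuse
(60,156,144): 60²+144² = 24336 = 156² → right
2 of the 4 are right.

2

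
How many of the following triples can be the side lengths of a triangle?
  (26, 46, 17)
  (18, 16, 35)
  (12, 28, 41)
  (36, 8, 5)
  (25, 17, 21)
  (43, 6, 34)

1

(17,26,46): 17+26 ≤ 46 → not valid
(16,18,35): 16+18 ≤ 35 → not valid
(12,28,41): 12+28 ≤ 41 → not valid
(5,8,36): 5+8 ≤ 36 → not valid
(17,21,25): 17+21 > 25 → valid
(6,34,43): 6+34 ≤ 43 → not valid
1 of the 6 triples forms a triangle.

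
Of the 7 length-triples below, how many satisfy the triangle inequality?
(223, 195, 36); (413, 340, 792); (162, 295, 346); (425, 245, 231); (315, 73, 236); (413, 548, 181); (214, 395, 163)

(36,195,223): 36+195 > 223 → valid
(340,413,792): 340+413 ≤ 792 → not valid
(162,295,346): 162+295 > 346 → valid
(231,245,425): 231+245 > 425 → valid
(73,236,315): 73+236 ≤ 315 → not valid
(181,413,548): 181+413 > 548 → valid
(163,214,395): 163+214 ≤ 395 → not valid
4 of the 7 triples form a triangle.

4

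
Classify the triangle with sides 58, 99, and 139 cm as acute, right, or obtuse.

obtuse

Compare the square of the longest side to the sum of squares of the other two: 58² + 99² = 13165 < 19321 = 139².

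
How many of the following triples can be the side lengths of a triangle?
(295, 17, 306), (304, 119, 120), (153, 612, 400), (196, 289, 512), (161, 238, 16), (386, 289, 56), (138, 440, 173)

(17,295,306): 17+295 > 306 → valid
(119,120,304): 119+120 ≤ 304 → not valid
(153,400,612): 153+400 ≤ 612 → not valid
(196,289,512): 196+289 ≤ 512 → not valid
(16,161,238): 16+161 ≤ 238 → not valid
(56,289,386): 56+289 ≤ 386 → not valid
(138,173,440): 138+173 ≤ 440 → not valid
1 of the 7 triples forms a triangle.

1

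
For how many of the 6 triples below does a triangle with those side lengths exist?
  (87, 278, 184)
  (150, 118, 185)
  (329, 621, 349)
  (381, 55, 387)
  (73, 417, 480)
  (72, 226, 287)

5

(87,184,278): 87+184 ≤ 278 → not valid
(118,150,185): 118+150 > 185 → valid
(329,349,621): 329+349 > 621 → valid
(55,381,387): 55+381 > 387 → valid
(73,417,480): 73+417 > 480 → valid
(72,226,287): 72+226 > 287 → valid
5 of the 6 triples form a triangle.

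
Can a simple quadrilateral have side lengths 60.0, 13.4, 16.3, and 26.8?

For a quadrilateral, each side must be shorter than the sum of the others.
Here the longest side is 60.0, but the remaining 3 sides sum to only 56.5.

No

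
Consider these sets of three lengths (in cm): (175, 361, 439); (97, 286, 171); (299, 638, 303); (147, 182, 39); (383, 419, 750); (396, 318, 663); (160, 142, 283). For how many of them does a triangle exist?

(175,361,439): 175+361 > 439 → valid
(97,171,286): 97+171 ≤ 286 → not valid
(299,303,638): 299+303 ≤ 638 → not valid
(39,147,182): 39+147 > 182 → valid
(383,419,750): 383+419 > 750 → valid
(318,396,663): 318+396 > 663 → valid
(142,160,283): 142+160 > 283 → valid
5 of the 7 triples form a triangle.

5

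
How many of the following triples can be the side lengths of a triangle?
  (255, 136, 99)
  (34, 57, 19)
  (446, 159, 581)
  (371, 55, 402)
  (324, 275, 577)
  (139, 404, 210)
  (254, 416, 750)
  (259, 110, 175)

4

(99,136,255): 99+136 ≤ 255 → not valid
(19,34,57): 19+34 ≤ 57 → not valid
(159,446,581): 159+446 > 581 → valid
(55,371,402): 55+371 > 402 → valid
(275,324,577): 275+324 > 577 → valid
(139,210,404): 139+210 ≤ 404 → not valid
(254,416,750): 254+416 ≤ 750 → not valid
(110,175,259): 110+175 > 259 → valid
4 of the 8 triples form a triangle.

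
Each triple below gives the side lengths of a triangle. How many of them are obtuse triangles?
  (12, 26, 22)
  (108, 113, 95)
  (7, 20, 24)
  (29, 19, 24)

2

(12,26,22): 12²+22² = 628 < 676 = 26² → obtuse
(108,113,95): 95²+108² = 20689 > 12769 = 113² → acute
(7,20,24): 7²+20² = 449 < 576 = 24² → obtuse
(29,19,24): 19²+24² = 937 > 841 = 29² → acute
2 of the 4 are obtuse.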